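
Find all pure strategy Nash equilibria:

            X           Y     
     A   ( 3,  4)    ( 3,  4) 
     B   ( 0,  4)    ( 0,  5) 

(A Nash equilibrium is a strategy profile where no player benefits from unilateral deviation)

Nash equilibrium: (A, X), (A, Y)

Work:
Best responses:
  P1 vs X: payoffs [3, 0] → best response A (payoff 3)
  P1 vs Y: payoffs [3, 0] → best response A (payoff 3)
  P2 vs A: payoffs [4, 4] → best response X/Y (payoff 4)
  P2 vs B: payoffs [4, 5] → best response Y (payoff 5)
Mutual best responses: (A,X), (A,Y) → Nash equilibria.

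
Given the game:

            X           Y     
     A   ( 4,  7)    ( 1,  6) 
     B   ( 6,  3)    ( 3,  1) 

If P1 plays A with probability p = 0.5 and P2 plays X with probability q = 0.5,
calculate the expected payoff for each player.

E[P1] = 3.5, E[P2] = 4.25

Work:
E[P1] = p·q·π₁(A,X) + p·(1-q)·π₁(A,Y) + (1-p)·q·π₁(B,X) + (1-p)·(1-q)·π₁(B,Y)
= 0.5·0.5·4 + 0.5·0.5·1 + 0.5·0.5·6 + 0.5·0.5·3
= 3.5

E[P2] = 4.25 (similar calculation)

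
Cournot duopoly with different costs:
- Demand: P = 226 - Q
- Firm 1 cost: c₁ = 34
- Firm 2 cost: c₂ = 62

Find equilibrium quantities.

q₁* = 73.33, q₂* = 45.33

Work:
Reaction: q₁ = (226 - 34 - q₂)/2
Reaction: q₂ = (226 - 62 - q₁)/2
Solve simultaneously:
q₁* = (226 - 2×34 + 62)/3 = 73.33
q₂* = (226 - 2×62 + 34)/3 = 45.33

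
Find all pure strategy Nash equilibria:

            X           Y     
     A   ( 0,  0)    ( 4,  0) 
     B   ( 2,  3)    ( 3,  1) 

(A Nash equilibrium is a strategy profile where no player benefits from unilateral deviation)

Nash equilibrium: (A, Y), (B, X)

Work:
Best responses:
  P1 vs X: payoffs [0, 2] → best response B (payoff 2)
  P1 vs Y: payoffs [4, 3] → best response A (payoff 4)
  P2 vs A: payoffs [0, 0] → best response X/Y (payoff 0)
  P2 vs B: payoffs [3, 1] → best response X (payoff 3)
Mutual best responses: (A,Y), (B,X) → Nash equilibria.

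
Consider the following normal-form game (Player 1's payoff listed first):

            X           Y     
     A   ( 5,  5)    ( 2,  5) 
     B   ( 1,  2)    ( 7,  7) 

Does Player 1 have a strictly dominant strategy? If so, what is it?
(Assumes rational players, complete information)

No strictly dominant strategy exists for Player 1

Work:
A strategy strictly dominates another if it gives a strictly higher payoff against every opponent action. Compare each pair of P1's strategies column-by-column:
  A vs B: [5 vs 1, 2 vs 7] → A does not strictly dominate B (column Y: 2 ≤ 7)
  B vs A: [1 vs 5, 7 vs 2] → B does not strictly dominate A (column X: 1 ≤ 5)
No single strategy strictly dominates all others → no strictly dominant strategy.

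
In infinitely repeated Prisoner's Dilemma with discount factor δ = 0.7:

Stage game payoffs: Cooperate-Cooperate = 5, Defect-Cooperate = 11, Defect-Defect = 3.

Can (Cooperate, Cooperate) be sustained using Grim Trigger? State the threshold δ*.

δ* = 0.75; since δ = 0.7 < 0.75, cooperation cannot be sustained

Work:
For Grim Trigger:
Cooperate forever: 5/(1-δ)
Defect then punished: 11 + 3·δ/(1-δ)
Need: 5/(1-δ) ≥ 11 + 3·δ/(1-δ)
Solving: δ ≥ (T-R)/(T-P) = (11-5)/(11-3) = 0.75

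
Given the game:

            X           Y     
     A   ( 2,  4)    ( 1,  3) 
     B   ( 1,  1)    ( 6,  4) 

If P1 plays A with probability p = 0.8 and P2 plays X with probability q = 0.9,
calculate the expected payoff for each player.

E[P1] = 1.82, E[P2] = 3.38

Work:
E[P1] = p·q·π₁(A,X) + p·(1-q)·π₁(A,Y) + (1-p)·q·π₁(B,X) + (1-p)·(1-q)·π₁(B,Y)
= 0.8·0.9·2 + 0.8·0.1·1 + 0.2·0.9·1 + 0.2·0.1·6
= 1.82

E[P2] = 3.38 (similar calculation)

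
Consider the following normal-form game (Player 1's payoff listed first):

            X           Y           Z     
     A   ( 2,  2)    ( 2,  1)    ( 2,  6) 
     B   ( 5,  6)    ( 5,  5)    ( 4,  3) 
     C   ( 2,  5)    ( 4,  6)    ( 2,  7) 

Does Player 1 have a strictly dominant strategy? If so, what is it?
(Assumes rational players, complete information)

Yes, Player 1's strictly dominant strategy is B

Work:
A strategy strictly dominates another if it gives a strictly higher payoff against every opponent action. Compare each pair of P1's strategies column-by-column:
  A vs B: [2 vs 5, 2 vs 5, 2 vs 4] → A does not strictly dominate B (column X: 2 ≤ 5)
  A vs C: [2 vs 2, 2 vs 4, 2 vs 2] → A does not strictly dominate C (column X: 2 ≤ 2)
  B vs A: [5 vs 2, 5 vs 2, 4 vs 2] → B strictly dominates A
  B vs C: [5 vs 2, 5 vs 4, 4 vs 2] → B strictly dominates C
  C vs A: [2 vs 2, 4 vs 2, 2 vs 2] → C does not strictly dominate A (column X: 2 ≤ 2)
  C vs B: [2 vs 5, 4 vs 5, 2 vs 4] → C does not strictly dominate B (column X: 2 ≤ 5)
B strictly dominates every other strategy → strictly dominant.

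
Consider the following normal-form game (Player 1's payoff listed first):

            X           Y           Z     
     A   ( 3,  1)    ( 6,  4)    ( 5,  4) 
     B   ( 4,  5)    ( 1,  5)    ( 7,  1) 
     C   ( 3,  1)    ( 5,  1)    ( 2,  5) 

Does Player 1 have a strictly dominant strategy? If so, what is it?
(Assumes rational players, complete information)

No strictly dominant strategy exists for Player 1

Work:
A strategy strictly dominates another if it gives a strictly higher payoff against every opponent action. Compare each pair of P1's strategies column-by-column:
  A vs B: [3 vs 4, 6 vs 1, 5 vs 7] → A does not strictly dominate B (column X: 3 ≤ 4)
  A vs C: [3 vs 3, 6 vs 5, 5 vs 2] → A does not strictly dominate C (column X: 3 ≤ 3)
  B vs A: [4 vs 3, 1 vs 6, 7 vs 5] → B does not strictly dominate A (column Y: 1 ≤ 6)
  B vs C: [4 vs 3, 1 vs 5, 7 vs 2] → B does not strictly dominate C (column Y: 1 ≤ 5)
  C vs A: [3 vs 3, 5 vs 6, 2 vs 5] → C does not strictly dominate A (column X: 3 ≤ 3)
  C vs B: [3 vs 4, 5 vs 1, 2 vs 7] → C does not strictly dominate B (column X: 3 ≤ 4)
No single strategy strictly dominates all others → no strictly dominant strategy.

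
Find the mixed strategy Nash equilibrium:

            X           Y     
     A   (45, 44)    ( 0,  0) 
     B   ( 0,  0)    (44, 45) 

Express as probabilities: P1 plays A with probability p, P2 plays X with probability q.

p = 0.5056, q = 0.4944

Work:
Find probabilities that make opponent indifferent:
P2 chooses q to make P1 indifferent between A and B
P1 chooses p to make P2 indifferent between X and Y
Mixed NE: P1 plays (A: 0.5056, B: 0.4944), P2 plays (X: 0.4944, Y: 0.5056)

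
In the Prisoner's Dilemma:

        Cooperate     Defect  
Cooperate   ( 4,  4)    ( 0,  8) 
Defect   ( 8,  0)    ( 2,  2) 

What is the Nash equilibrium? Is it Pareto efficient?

(Defect, Defect) is NE; not Pareto efficient

Work:
Defect dominates Cooperate for both players:
If P2 cooperates: Defect (8) > Cooperate (4)
If P2 defects: Defect (2) > Cooperate (0)
NE: (Defect, Defect) with payoff (2, 2)
But (Cooperate, Cooperate) = (4, 4) Pareto dominates (2, 2)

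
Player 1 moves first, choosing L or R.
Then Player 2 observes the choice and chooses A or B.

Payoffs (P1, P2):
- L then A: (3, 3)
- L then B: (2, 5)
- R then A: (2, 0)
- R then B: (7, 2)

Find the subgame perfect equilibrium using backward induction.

P1 plays R, P2 plays B after L and B after R; Payoff (7, 2)

Work:
Backward induction:
After L: P2 chooses B → P1 gets 2
After R: P2 chooses B → P1 gets 7
P1 chooses R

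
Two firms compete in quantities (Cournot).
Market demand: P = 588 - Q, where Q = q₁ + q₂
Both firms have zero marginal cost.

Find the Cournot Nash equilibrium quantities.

q₁* = q₂* = 196.0; P* = 196.0

Work:
Profit: π_i = P·q_i = (a - q_i - q_j)·q_i
FOC: ∂π_i/∂q_i = a - 2q_i - q_j = 0
Reaction function: q_i = (588 - q_j)/2
Symmetry: q* = 588/3 = 196.0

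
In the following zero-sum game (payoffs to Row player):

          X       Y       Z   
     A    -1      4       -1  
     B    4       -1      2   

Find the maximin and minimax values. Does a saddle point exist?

Maximin = -1, Minimax = 2, Saddle: False

Work:
Row minimums: [-1, -1] → maximin = -1
Column maximums: [4, 4, 2] → minimax = 2
No saddle point (maximin ≠ minimax). Mixed strategy needed.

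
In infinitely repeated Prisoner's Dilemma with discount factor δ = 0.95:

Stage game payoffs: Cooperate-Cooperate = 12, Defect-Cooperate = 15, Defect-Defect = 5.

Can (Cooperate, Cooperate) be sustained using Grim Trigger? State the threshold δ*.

δ* = 0.3; since δ = 0.95 ≥ 0.3, cooperation can be sustained

Work:
For Grim Trigger:
Cooperate forever: 12/(1-δ)
Defect then punished: 15 + 5·δ/(1-δ)
Need: 12/(1-δ) ≥ 15 + 5·δ/(1-δ)
Solving: δ ≥ (T-R)/(T-P) = (15-12)/(15-5) = 0.3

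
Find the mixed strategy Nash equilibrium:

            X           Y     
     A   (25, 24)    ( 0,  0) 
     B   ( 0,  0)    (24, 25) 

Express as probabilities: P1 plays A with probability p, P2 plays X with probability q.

p = 0.5102, q = 0.4898

Work:
Find probabilities that make opponent indifferent:
P2 chooses q to make P1 indifferent between A and B
P1 chooses p to make P2 indifferent between X and Y
Mixed NE: P1 plays (A: 0.5102, B: 0.4898), P2 plays (X: 0.4898, Y: 0.5102)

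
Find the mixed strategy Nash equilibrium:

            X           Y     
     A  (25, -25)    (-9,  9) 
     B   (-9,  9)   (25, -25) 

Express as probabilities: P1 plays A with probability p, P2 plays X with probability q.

p = 0.5, q = 0.5

Work:
Find probabilities that make opponent indifferent:
P2 chooses q to make P1 indifferent between A and B
P1 chooses p to make P2 indifferent between X and Y
Mixed NE: P1 plays (A: 0.5, B: 0.5), P2 plays (X: 0.5, Y: 0.5)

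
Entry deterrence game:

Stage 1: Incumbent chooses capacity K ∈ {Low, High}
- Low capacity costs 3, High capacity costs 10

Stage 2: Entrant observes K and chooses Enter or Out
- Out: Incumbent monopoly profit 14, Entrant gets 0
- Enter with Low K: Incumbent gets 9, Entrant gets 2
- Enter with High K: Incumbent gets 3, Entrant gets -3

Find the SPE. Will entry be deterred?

SPE: (Low, Enter|Low, Out|High); Entry not deterred. Incumbent net profit = 6, Entrant gets 2

Work:
After Low K: Entrant enters (2 > 0)
After High K: Entrant stays out (-3 < 0)
Incumbent: Low → 9−3=6, High → 14−10=4
Incumbent chooses Low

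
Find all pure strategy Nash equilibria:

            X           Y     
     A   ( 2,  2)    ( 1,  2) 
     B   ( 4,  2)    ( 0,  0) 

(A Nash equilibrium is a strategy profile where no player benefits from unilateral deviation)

Nash equilibrium: (A, Y), (B, X)

Work:
Best responses:
  P1 vs X: payoffs [2, 4] → best response B (payoff 4)
  P1 vs Y: payoffs [1, 0] → best response A (payoff 1)
  P2 vs A: payoffs [2, 2] → best response X/Y (payoff 2)
  P2 vs B: payoffs [2, 0] → best response X (payoff 2)
Mutual best responses: (A,Y), (B,X) → Nash equilibria.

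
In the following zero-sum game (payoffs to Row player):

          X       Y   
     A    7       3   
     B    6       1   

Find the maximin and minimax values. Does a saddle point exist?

Maximin = 3, Minimax = 3, Saddle: True

Work:
Row minimums: [3, 1] → maximin = 3
Column maximums: [7, 3] → minimax = 3
Saddle point exists! Game value = 3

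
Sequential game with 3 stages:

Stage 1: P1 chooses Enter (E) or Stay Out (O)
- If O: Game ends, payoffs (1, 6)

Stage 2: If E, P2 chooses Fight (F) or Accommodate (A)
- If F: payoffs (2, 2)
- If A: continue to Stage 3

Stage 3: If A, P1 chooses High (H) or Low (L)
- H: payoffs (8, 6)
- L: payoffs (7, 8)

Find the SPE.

SPE: (E, A, H); Outcome (8, 6)

Work:
Stage 3: P1 chooses H (8 vs 7)
Stage 2: P2: F->2, A->6 (anticipating H). Choose A
Stage 1: P1: O->1, E->8 (anticipating A, H). Choose E
SPE path: E -> A -> H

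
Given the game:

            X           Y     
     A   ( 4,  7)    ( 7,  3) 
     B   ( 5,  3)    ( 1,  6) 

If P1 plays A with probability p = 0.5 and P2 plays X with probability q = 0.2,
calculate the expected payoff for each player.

E[P1] = 4.1, E[P2] = 4.6

Work:
E[P1] = p·q·π₁(A,X) + p·(1-q)·π₁(A,Y) + (1-p)·q·π₁(B,X) + (1-p)·(1-q)·π₁(B,Y)
= 0.5·0.2·4 + 0.5·0.8·7 + 0.5·0.2·5 + 0.5·0.8·1
= 4.1

E[P2] = 4.6 (similar calculation)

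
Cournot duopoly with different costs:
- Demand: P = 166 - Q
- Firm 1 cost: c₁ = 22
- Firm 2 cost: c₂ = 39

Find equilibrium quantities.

q₁* = 53.67, q₂* = 36.67

Work:
Reaction: q₁ = (166 - 22 - q₂)/2
Reaction: q₂ = (166 - 39 - q₁)/2
Solve simultaneously:
q₁* = (166 - 2×22 + 39)/3 = 53.67
q₂* = (166 - 2×39 + 22)/3 = 36.67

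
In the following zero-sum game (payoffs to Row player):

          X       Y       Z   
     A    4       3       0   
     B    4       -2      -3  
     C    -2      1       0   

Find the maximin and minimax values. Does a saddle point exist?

Maximin = 0, Minimax = 0, Saddle: True

Work:
Row minimums: [0, -3, -2] → maximin = 0
Column maximums: [4, 3, 0] → minimax = 0
Saddle point exists! Game value = 0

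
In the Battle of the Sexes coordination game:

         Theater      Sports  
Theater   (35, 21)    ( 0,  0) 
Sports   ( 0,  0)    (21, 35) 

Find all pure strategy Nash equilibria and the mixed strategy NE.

Pure NE: (Theater, Theater) and (Sports, Sports); Mixed NE: p = 0.625, q = 0.375

Work:
Check pure NE:
(Theater, Theater): (35, 21) - no unilateral deviation beneficial
(Sports, Sports): (21, 35) - no unilateral deviation beneficial
Mixed NE: P1 plays Theater with p = 0.625, P2 plays Theater with q = 0.375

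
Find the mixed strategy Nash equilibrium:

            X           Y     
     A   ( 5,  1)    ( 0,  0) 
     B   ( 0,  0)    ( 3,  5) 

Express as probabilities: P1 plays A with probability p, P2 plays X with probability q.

p = 0.8333, q = 0.375

Work:
Find probabilities that make opponent indifferent:
P2 chooses q to make P1 indifferent between A and B
P1 chooses p to make P2 indifferent between X and Y
Mixed NE: P1 plays (A: 0.8333, B: 0.1667), P2 plays (X: 0.375, Y: 0.625)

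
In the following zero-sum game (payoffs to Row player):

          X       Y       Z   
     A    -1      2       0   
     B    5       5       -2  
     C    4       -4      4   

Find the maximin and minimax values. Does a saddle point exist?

Maximin = -1, Minimax = 4, Saddle: False

Work:
Row minimums: [-1, -2, -4] → maximin = -1
Column maximums: [5, 5, 4] → minimax = 4
No saddle point (maximin ≠ minimax). Mixed strategy needed.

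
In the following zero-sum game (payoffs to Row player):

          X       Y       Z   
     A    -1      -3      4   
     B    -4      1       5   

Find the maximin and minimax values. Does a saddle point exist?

Maximin = -3, Minimax = -1, Saddle: False

Work:
Row minimums: [-3, -4] → maximin = -3
Column maximums: [-1, 1, 5] → minimax = -1
No saddle point (maximin ≠ minimax). Mixed strategy needed.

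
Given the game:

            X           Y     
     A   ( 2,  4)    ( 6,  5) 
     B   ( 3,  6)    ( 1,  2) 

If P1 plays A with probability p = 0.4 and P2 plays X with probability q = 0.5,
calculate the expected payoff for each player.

E[P1] = 2.8, E[P2] = 4.2

Work:
E[P1] = p·q·π₁(A,X) + p·(1-q)·π₁(A,Y) + (1-p)·q·π₁(B,X) + (1-p)·(1-q)·π₁(B,Y)
= 0.4·0.5·2 + 0.4·0.5·6 + 0.6·0.5·3 + 0.6·0.5·1
= 2.8

E[P2] = 4.2 (similar calculation)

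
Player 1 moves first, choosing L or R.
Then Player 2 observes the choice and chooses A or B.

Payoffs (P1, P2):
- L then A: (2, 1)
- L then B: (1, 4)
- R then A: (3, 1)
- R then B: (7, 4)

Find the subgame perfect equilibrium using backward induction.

P1 plays R, P2 plays B after L and B after R; Payoff (7, 4)

Work:
Backward induction:
After L: P2 chooses B → P1 gets 1
After R: P2 chooses B → P1 gets 7
P1 chooses R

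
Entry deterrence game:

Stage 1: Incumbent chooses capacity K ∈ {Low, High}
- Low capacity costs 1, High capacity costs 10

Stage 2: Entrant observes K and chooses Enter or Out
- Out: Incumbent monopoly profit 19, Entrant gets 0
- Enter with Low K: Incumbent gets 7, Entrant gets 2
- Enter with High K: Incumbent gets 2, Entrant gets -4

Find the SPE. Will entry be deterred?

SPE: (High, Enter|Low, Out|High); Entry deterred. Incumbent net profit = 9

Work:
After Low K: Entrant enters (2 > 0)
After High K: Entrant stays out (-4 < 0)
Incumbent: Low → 7−1=6, High → 19−10=9
Incumbent chooses High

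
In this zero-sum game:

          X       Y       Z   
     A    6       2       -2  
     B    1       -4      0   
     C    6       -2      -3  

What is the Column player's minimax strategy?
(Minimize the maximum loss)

Column should play Z, value = 0

Work:
Column player minimizes Row's maximum payoff:
Column X: max payoff to Row = 6
Column Y: max payoff to Row = 2
Column Z: max payoff to Row = 0
Minimum is 0, achieved by column Z.
Minimax strategy: Z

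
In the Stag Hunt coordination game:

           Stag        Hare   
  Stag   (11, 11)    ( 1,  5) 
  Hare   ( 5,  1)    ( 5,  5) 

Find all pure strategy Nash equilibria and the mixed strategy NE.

Pure NE: (Stag, Stag) and (Hare, Hare); Mixed NE: p = 0.4, q = 0.4

Work:
Check pure NE:
(Stag, Stag): (11, 11) - no unilateral deviation beneficial
(Hare, Hare): (5, 5) - no unilateral deviation beneficial
Mixed NE: P1 plays Stag with p = 0.4, P2 plays Stag with q = 0.4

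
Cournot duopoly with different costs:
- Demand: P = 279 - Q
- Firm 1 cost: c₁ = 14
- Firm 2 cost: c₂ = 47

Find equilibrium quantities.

q₁* = 99.33, q₂* = 66.33

Work:
Reaction: q₁ = (279 - 14 - q₂)/2
Reaction: q₂ = (279 - 47 - q₁)/2
Solve simultaneously:
q₁* = (279 - 2×14 + 47)/3 = 99.33
q₂* = (279 - 2×47 + 14)/3 = 66.33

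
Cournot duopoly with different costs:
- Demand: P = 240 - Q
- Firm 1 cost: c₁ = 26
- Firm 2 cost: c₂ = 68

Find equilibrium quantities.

q₁* = 85.33, q₂* = 43.33

Work:
Reaction: q₁ = (240 - 26 - q₂)/2
Reaction: q₂ = (240 - 68 - q₁)/2
Solve simultaneously:
q₁* = (240 - 2×26 + 68)/3 = 85.33
q₂* = (240 - 2×68 + 26)/3 = 43.33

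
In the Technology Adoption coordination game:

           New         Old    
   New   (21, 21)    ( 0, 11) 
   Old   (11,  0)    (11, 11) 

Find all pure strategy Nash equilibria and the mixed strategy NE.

Pure NE: (New, New) and (Old, Old); Mixed NE: p = 0.5238, q = 0.5238

Work:
Check pure NE:
(New, New): (21, 21) - no unilateral deviation beneficial
(Old, Old): (11, 11) - no unilateral deviation beneficial
Mixed NE: P1 plays New with p = 0.5238, P2 plays New with q = 0.5238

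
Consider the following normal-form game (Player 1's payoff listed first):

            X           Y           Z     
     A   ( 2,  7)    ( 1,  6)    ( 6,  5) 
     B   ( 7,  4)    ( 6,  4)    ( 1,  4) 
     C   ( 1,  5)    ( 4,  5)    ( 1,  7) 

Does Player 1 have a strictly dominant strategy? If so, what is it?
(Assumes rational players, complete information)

No strictly dominant strategy exists for Player 1

Work:
A strategy strictly dominates another if it gives a strictly higher payoff against every opponent action. Compare each pair of P1's strategies column-by-column:
  A vs B: [2 vs 7, 1 vs 6, 6 vs 1] → A does not strictly dominate B (column X: 2 ≤ 7)
  A vs C: [2 vs 1, 1 vs 4, 6 vs 1] → A does not strictly dominate C (column Y: 1 ≤ 4)
  B vs A: [7 vs 2, 6 vs 1, 1 vs 6] → B does not strictly dominate A (column Z: 1 ≤ 6)
  B vs C: [7 vs 1, 6 vs 4, 1 vs 1] → B does not strictly dominate C (column Z: 1 ≤ 1)
  C vs A: [1 vs 2, 4 vs 1, 1 vs 6] → C does not strictly dominate A (column X: 1 ≤ 2)
  C vs B: [1 vs 7, 4 vs 6, 1 vs 1] → C does not strictly dominate B (column X: 1 ≤ 7)
No single strategy strictly dominates all others → no strictly dominant strategy.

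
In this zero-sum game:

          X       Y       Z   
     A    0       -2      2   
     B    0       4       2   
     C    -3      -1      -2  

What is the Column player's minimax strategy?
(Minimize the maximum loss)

Column should play X, value = 0

Work:
Column player minimizes Row's maximum payoff:
Column X: max payoff to Row = 0
Column Y: max payoff to Row = 4
Column Z: max payoff to Row = 2
Minimum is 0, achieved by column X.
Minimax strategy: X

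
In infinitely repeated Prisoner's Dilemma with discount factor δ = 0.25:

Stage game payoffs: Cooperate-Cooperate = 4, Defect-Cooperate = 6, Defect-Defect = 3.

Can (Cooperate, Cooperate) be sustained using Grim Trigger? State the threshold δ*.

δ* = 0.6667; since δ = 0.25 < 0.6667, cooperation cannot be sustained

Work:
For Grim Trigger:
Cooperate forever: 4/(1-δ)
Defect then punished: 6 + 3·δ/(1-δ)
Need: 4/(1-δ) ≥ 6 + 3·δ/(1-δ)
Solving: δ ≥ (T-R)/(T-P) = (6-4)/(6-3) = 0.6667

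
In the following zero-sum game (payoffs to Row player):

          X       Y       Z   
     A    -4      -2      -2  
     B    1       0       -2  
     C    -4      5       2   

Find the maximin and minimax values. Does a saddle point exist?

Maximin = -2, Minimax = 1, Saddle: False

Work:
Row minimums: [-4, -2, -4] → maximin = -2
Column maximums: [1, 5, 2] → minimax = 1
No saddle point (maximin ≠ minimax). Mixed strategy needed.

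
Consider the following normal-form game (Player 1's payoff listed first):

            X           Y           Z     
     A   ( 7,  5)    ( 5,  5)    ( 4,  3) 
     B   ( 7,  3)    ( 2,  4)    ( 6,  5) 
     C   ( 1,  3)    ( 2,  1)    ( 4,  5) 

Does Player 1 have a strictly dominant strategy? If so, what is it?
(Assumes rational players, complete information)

No strictly dominant strategy exists for Player 1

Work:
A strategy strictly dominates another if it gives a strictly higher payoff against every opponent action. Compare each pair of P1's strategies column-by-column:
  A vs B: [7 vs 7, 5 vs 2, 4 vs 6] → A does not strictly dominate B (column X: 7 ≤ 7)
  A vs C: [7 vs 1, 5 vs 2, 4 vs 4] → A does not strictly dominate C (column Z: 4 ≤ 4)
  B vs A: [7 vs 7, 2 vs 5, 6 vs 4] → B does not strictly dominate A (column X: 7 ≤ 7)
  B vs C: [7 vs 1, 2 vs 2, 6 vs 4] → B does not strictly dominate C (column Y: 2 ≤ 2)
  C vs A: [1 vs 7, 2 vs 5, 4 vs 4] → C does not strictly dominate A (column X: 1 ≤ 7)
  C vs B: [1 vs 7, 2 vs 2, 4 vs 6] → C does not strictly dominate B (column X: 1 ≤ 7)
No single strategy strictly dominates all others → no strictly dominant strategy.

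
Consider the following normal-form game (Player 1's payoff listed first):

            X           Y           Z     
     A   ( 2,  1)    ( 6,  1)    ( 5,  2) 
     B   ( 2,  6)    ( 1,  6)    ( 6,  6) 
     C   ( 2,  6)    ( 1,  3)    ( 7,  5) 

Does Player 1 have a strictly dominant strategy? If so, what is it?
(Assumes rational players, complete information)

No strictly dominant strategy exists for Player 1

Work:
A strategy strictly dominates another if it gives a strictly higher payoff against every opponent action. Compare each pair of P1's strategies column-by-column:
  A vs B: [2 vs 2, 6 vs 1, 5 vs 6] → A does not strictly dominate B (column X: 2 ≤ 2)
  A vs C: [2 vs 2, 6 vs 1, 5 vs 7] → A does not strictly dominate C (column X: 2 ≤ 2)
  B vs A: [2 vs 2, 1 vs 6, 6 vs 5] → B does not strictly dominate A (column X: 2 ≤ 2)
  B vs C: [2 vs 2, 1 vs 1, 6 vs 7] → B does not strictly dominate C (column X: 2 ≤ 2)
  C vs A: [2 vs 2, 1 vs 6, 7 vs 5] → C does not strictly dominate A (column X: 2 ≤ 2)
  C vs B: [2 vs 2, 1 vs 1, 7 vs 6] → C does not strictly dominate B (column X: 2 ≤ 2)
No single strategy strictly dominates all others → no strictly dominant strategy.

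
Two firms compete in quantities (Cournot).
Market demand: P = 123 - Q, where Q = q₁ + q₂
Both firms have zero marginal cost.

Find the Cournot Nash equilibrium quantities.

q₁* = q₂* = 41.0; P* = 41.0

Work:
Profit: π_i = P·q_i = (a - q_i - q_j)·q_i
FOC: ∂π_i/∂q_i = a - 2q_i - q_j = 0
Reaction function: q_i = (123 - q_j)/2
Symmetry: q* = 123/3 = 41.0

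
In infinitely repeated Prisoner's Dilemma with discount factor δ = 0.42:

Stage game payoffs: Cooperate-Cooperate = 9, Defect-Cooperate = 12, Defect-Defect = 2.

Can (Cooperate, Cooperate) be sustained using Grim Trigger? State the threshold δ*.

δ* = 0.3; since δ = 0.42 ≥ 0.3, cooperation can be sustained

Work:
For Grim Trigger:
Cooperate forever: 9/(1-δ)
Defect then punished: 12 + 2·δ/(1-δ)
Need: 9/(1-δ) ≥ 12 + 2·δ/(1-δ)
Solving: δ ≥ (T-R)/(T-P) = (12-9)/(12-2) = 0.3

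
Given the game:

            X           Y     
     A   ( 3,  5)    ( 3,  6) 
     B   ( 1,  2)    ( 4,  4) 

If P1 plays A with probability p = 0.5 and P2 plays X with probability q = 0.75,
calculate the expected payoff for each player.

E[P1] = 2.375, E[P2] = 3.875

Work:
E[P1] = p·q·π₁(A,X) + p·(1-q)·π₁(A,Y) + (1-p)·q·π₁(B,X) + (1-p)·(1-q)·π₁(B,Y)
= 0.5·0.75·3 + 0.5·0.25·3 + 0.5·0.75·1 + 0.5·0.25·4
= 2.375

E[P2] = 3.875 (similar calculation)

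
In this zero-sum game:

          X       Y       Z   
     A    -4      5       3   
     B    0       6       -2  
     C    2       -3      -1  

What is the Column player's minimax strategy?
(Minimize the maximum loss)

Column should play X, value = 2

Work:
Column player minimizes Row's maximum payoff:
Column X: max payoff to Row = 2
Column Y: max payoff to Row = 6
Column Z: max payoff to Row = 3
Minimum is 2, achieved by column X.
Minimax strategy: X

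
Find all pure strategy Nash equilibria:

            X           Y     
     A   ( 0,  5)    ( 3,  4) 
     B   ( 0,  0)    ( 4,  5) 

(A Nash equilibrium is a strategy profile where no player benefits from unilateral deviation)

Nash equilibrium: (A, X), (B, Y)

Work:
Best responses:
  P1 vs X: payoffs [0, 0] → best response A/B (payoff 0)
  P1 vs Y: payoffs [3, 4] → best response B (payoff 4)
  P2 vs A: payoffs [5, 4] → best response X (payoff 5)
  P2 vs B: payoffs [0, 5] → best response Y (payoff 5)
Mutual best responses: (A,X), (B,Y) → Nash equilibria.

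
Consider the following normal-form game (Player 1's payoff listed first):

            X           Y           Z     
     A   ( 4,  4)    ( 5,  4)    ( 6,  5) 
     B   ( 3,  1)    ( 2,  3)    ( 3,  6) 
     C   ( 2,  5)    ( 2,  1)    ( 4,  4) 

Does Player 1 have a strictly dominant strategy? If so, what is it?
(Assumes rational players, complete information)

Yes, Player 1's strictly dominant strategy is A

Work:
A strategy strictly dominates another if it gives a strictly higher payoff against every opponent action. Compare each pair of P1's strategies column-by-column:
  A vs B: [4 vs 3, 5 vs 2, 6 vs 3] → A strictly dominates B
  A vs C: [4 vs 2, 5 vs 2, 6 vs 4] → A strictly dominates C
  B vs A: [3 vs 4, 2 vs 5, 3 vs 6] → B does not strictly dominate A (column X: 3 ≤ 4)
  B vs C: [3 vs 2, 2 vs 2, 3 vs 4] → B does not strictly dominate C (column Y: 2 ≤ 2)
  C vs A: [2 vs 4, 2 vs 5, 4 vs 6] → C does not strictly dominate A (column X: 2 ≤ 4)
  C vs B: [2 vs 3, 2 vs 2, 4 vs 3] → C does not strictly dominate B (column X: 2 ≤ 3)
A strictly dominates every other strategy → strictly dominant.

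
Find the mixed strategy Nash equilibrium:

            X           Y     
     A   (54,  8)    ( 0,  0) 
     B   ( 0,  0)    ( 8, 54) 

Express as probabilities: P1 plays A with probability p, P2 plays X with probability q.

p = 0.871, q = 0.129

Work:
Find probabilities that make opponent indifferent:
P2 chooses q to make P1 indifferent between A and B
P1 chooses p to make P2 indifferent between X and Y
Mixed NE: P1 plays (A: 0.871, B: 0.129), P2 plays (X: 0.129, Y: 0.871)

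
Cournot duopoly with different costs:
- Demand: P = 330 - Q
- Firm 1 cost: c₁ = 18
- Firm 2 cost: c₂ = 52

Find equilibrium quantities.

q₁* = 115.33, q₂* = 81.33

Work:
Reaction: q₁ = (330 - 18 - q₂)/2
Reaction: q₂ = (330 - 52 - q₁)/2
Solve simultaneously:
q₁* = (330 - 2×18 + 52)/3 = 115.33
q₂* = (330 - 2×52 + 18)/3 = 81.33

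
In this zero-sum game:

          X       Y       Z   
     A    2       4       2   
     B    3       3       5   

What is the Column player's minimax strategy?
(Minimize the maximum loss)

Column should play X, value = 3

Work:
Column player minimizes Row's maximum payoff:
Column X: max payoff to Row = 3
Column Y: max payoff to Row = 4
Column Z: max payoff to Row = 5
Minimum is 3, achieved by column X.
Minimax strategy: X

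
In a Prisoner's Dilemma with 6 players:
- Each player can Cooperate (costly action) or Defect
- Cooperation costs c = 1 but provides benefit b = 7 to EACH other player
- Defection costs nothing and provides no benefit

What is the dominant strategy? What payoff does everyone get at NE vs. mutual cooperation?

Dominant: Defect; NE payoff = 0; Coop payoff = 34

Work:
Defect dominates (saves cost c = 1, benefit to others is external)
NE: All defect → everyone gets 0
If all cooperate: each receives (5)×7 - 1 = 34
Social dilemma: 34 > 0 but NE gives 0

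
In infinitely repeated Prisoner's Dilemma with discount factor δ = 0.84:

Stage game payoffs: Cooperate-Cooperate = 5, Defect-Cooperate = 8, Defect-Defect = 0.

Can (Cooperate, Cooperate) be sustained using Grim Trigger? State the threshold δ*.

δ* = 0.375; since δ = 0.84 ≥ 0.375, cooperation can be sustained

Work:
For Grim Trigger:
Cooperate forever: 5/(1-δ)
Defect then punished: 8 + 0·δ/(1-δ)
Need: 5/(1-δ) ≥ 8 + 0·δ/(1-δ)
Solving: δ ≥ (T-R)/(T-P) = (8-5)/(8-0) = 0.375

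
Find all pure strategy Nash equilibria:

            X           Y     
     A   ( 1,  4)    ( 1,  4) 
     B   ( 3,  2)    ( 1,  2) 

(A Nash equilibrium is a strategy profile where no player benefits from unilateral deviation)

Nash equilibrium: (A, Y), (B, X), (B, Y)

Work:
Best responses:
  P1 vs X: payoffs [1, 3] → best response B (payoff 3)
  P1 vs Y: payoffs [1, 1] → best response A/B (payoff 1)
  P2 vs A: payoffs [4, 4] → best response X/Y (payoff 4)
  P2 vs B: payoffs [2, 2] → best response X/Y (payoff 2)
Mutual best responses: (A,Y), (B,X), (B,Y) → Nash equilibria.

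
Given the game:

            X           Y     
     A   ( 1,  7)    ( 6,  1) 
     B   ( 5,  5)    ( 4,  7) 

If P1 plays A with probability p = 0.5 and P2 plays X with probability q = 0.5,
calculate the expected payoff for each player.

E[P1] = 4.0, E[P2] = 5.0

Work:
E[P1] = p·q·π₁(A,X) + p·(1-q)·π₁(A,Y) + (1-p)·q·π₁(B,X) + (1-p)·(1-q)·π₁(B,Y)
= 0.5·0.5·1 + 0.5·0.5·6 + 0.5·0.5·5 + 0.5·0.5·4
= 4.0

E[P2] = 5.0 (similar calculation)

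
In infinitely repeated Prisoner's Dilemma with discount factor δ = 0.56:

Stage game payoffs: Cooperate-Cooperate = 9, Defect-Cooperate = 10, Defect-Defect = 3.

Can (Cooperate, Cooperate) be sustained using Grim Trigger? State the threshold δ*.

δ* = 0.1429; since δ = 0.56 ≥ 0.1429, cooperation can be sustained

Work:
For Grim Trigger:
Cooperate forever: 9/(1-δ)
Defect then punished: 10 + 3·δ/(1-δ)
Need: 9/(1-δ) ≥ 10 + 3·δ/(1-δ)
Solving: δ ≥ (T-R)/(T-P) = (10-9)/(10-3) = 0.1429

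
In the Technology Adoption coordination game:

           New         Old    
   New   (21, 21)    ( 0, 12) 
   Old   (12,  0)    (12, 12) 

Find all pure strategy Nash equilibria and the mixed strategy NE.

Pure NE: (New, New) and (Old, Old); Mixed NE: p = 0.5714, q = 0.5714

Work:
Check pure NE:
(New, New): (21, 21) - no unilateral deviation beneficial
(Old, Old): (12, 12) - no unilateral deviation beneficial
Mixed NE: P1 plays New with p = 0.5714, P2 plays New with q = 0.5714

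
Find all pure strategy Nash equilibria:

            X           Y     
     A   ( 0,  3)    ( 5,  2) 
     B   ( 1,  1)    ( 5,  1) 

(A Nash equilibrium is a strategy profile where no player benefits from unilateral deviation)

Nash equilibrium: (B, X), (B, Y)

Work:
Best responses:
  P1 vs X: payoffs [0, 1] → best response B (payoff 1)
  P1 vs Y: payoffs [5, 5] → best response A/B (payoff 5)
  P2 vs A: payoffs [3, 2] → best response X (payoff 3)
  P2 vs B: payoffs [1, 1] → best response X/Y (payoff 1)
Mutual best responses: (B,X), (B,Y) → Nash equilibria.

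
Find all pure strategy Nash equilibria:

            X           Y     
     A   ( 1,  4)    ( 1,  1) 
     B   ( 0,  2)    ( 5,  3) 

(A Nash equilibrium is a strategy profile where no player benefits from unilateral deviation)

Nash equilibrium: (A, X), (B, Y)

Work:
Best responses:
  P1 vs X: payoffs [1, 0] → best response A (payoff 1)
  P1 vs Y: payoffs [1, 5] → best response B (payoff 5)
  P2 vs A: payoffs [4, 1] → best response X (payoff 4)
  P2 vs B: payoffs [2, 3] → best response Y (payoff 3)
Mutual best responses: (A,X), (B,Y) → Nash equilibria.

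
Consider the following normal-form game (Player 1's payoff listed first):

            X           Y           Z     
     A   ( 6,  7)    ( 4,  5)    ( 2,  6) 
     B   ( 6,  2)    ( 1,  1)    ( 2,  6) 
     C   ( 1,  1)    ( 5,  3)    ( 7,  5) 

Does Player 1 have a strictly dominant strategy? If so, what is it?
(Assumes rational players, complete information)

No strictly dominant strategy exists for Player 1

Work:
A strategy strictly dominates another if it gives a strictly higher payoff against every opponent action. Compare each pair of P1's strategies column-by-column:
  A vs B: [6 vs 6, 4 vs 1, 2 vs 2] → A does not strictly dominate B (column X: 6 ≤ 6)
  A vs C: [6 vs 1, 4 vs 5, 2 vs 7] → A does not strictly dominate C (column Y: 4 ≤ 5)
  B vs A: [6 vs 6, 1 vs 4, 2 vs 2] → B does not strictly dominate A (column X: 6 ≤ 6)
  B vs C: [6 vs 1, 1 vs 5, 2 vs 7] → B does not strictly dominate C (column Y: 1 ≤ 5)
  C vs A: [1 vs 6, 5 vs 4, 7 vs 2] → C does not strictly dominate A (column X: 1 ≤ 6)
  C vs B: [1 vs 6, 5 vs 1, 7 vs 2] → C does not strictly dominate B (column X: 1 ≤ 6)
No single strategy strictly dominates all others → no strictly dominant strategy.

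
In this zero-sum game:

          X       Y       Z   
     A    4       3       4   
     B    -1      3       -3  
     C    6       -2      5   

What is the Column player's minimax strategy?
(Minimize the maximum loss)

Column should play Y, value = 3

Work:
Column player minimizes Row's maximum payoff:
Column X: max payoff to Row = 6
Column Y: max payoff to Row = 3
Column Z: max payoff to Row = 5
Minimum is 3, achieved by column Y.
Minimax strategy: Y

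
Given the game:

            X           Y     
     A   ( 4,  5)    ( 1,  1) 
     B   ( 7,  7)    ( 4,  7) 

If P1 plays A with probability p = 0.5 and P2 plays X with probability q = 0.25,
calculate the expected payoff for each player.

E[P1] = 3.25, E[P2] = 4.5

Work:
E[P1] = p·q·π₁(A,X) + p·(1-q)·π₁(A,Y) + (1-p)·q·π₁(B,X) + (1-p)·(1-q)·π₁(B,Y)
= 0.5·0.25·4 + 0.5·0.75·1 + 0.5·0.25·7 + 0.5·0.75·4
= 3.25

E[P2] = 4.5 (similar calculation)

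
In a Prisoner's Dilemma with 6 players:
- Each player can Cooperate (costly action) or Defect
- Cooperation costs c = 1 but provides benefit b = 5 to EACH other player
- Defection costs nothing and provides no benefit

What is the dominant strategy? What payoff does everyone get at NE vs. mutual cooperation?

Dominant: Defect; NE payoff = 0; Coop payoff = 24

Work:
Defect dominates (saves cost c = 1, benefit to others is external)
NE: All defect → everyone gets 0
If all cooperate: each receives (5)×5 - 1 = 24
Social dilemma: 24 > 0 but NE gives 0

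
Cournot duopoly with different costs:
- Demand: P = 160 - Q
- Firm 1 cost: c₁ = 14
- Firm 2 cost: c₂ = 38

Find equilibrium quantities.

q₁* = 56.67, q₂* = 32.67

Work:
Reaction: q₁ = (160 - 14 - q₂)/2
Reaction: q₂ = (160 - 38 - q₁)/2
Solve simultaneously:
q₁* = (160 - 2×14 + 38)/3 = 56.67
q₂* = (160 - 2×38 + 14)/3 = 32.67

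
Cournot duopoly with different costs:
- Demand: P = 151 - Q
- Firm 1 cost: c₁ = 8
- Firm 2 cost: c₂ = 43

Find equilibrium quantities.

q₁* = 59.33, q₂* = 24.33

Work:
Reaction: q₁ = (151 - 8 - q₂)/2
Reaction: q₂ = (151 - 43 - q₁)/2
Solve simultaneously:
q₁* = (151 - 2×8 + 43)/3 = 59.33
q₂* = (151 - 2×43 + 8)/3 = 24.33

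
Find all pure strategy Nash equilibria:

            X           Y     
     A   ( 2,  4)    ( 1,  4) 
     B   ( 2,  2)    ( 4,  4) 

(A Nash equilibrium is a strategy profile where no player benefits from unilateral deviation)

Nash equilibrium: (A, X), (B, Y)

Work:
Best responses:
  P1 vs X: payoffs [2, 2] → best response A/B (payoff 2)
  P1 vs Y: payoffs [1, 4] → best response B (payoff 4)
  P2 vs A: payoffs [4, 4] → best response X/Y (payoff 4)
  P2 vs B: payoffs [2, 4] → best response Y (payoff 4)
Mutual best responses: (A,X), (B,Y) → Nash equilibria.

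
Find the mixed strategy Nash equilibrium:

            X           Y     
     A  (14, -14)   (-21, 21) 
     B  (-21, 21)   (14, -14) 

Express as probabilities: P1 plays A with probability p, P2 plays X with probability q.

p = 0.5, q = 0.5

Work:
Find probabilities that make opponent indifferent:
P2 chooses q to make P1 indifferent between A and B
P1 chooses p to make P2 indifferent between X and Y
Mixed NE: P1 plays (A: 0.5, B: 0.5), P2 plays (X: 0.5, Y: 0.5)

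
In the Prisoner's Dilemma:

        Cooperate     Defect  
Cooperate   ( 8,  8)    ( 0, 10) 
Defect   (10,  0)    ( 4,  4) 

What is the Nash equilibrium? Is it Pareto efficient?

(Defect, Defect) is NE; not Pareto efficient

Work:
Defect dominates Cooperate for both players:
If P2 cooperates: Defect (10) > Cooperate (8)
If P2 defects: Defect (4) > Cooperate (0)
NE: (Defect, Defect) with payoff (4, 4)
But (Cooperate, Cooperate) = (8, 8) Pareto dominates (4, 4)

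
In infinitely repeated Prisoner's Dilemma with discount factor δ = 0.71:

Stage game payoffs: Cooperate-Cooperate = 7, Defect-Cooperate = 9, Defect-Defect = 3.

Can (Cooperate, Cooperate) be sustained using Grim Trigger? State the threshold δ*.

δ* = 0.3333; since δ = 0.71 ≥ 0.3333, cooperation can be sustained

Work:
For Grim Trigger:
Cooperate forever: 7/(1-δ)
Defect then punished: 9 + 3·δ/(1-δ)
Need: 7/(1-δ) ≥ 9 + 3·δ/(1-δ)
Solving: δ ≥ (T-R)/(T-P) = (9-7)/(9-3) = 0.3333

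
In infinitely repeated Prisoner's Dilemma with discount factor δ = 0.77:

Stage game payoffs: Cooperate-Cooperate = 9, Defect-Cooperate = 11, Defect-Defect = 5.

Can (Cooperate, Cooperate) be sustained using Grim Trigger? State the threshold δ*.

δ* = 0.3333; since δ = 0.77 ≥ 0.3333, cooperation can be sustained

Work:
For Grim Trigger:
Cooperate forever: 9/(1-δ)
Defect then punished: 11 + 5·δ/(1-δ)
Need: 9/(1-δ) ≥ 11 + 5·δ/(1-δ)
Solving: δ ≥ (T-R)/(T-P) = (11-9)/(11-5) = 0.3333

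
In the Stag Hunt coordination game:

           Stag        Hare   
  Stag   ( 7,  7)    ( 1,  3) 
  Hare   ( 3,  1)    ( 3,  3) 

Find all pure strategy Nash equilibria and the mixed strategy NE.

Pure NE: (Stag, Stag) and (Hare, Hare); Mixed NE: p = 0.3333, q = 0.3333

Work:
Check pure NE:
(Stag, Stag): (7, 7) - no unilateral deviation beneficial
(Hare, Hare): (3, 3) - no unilateral deviation beneficial
Mixed NE: P1 plays Stag with p = 0.3333, P2 plays Stag with q = 0.3333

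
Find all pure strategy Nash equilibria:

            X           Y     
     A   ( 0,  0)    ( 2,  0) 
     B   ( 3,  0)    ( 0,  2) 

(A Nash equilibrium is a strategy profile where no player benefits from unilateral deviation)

Nash equilibrium: (A, Y)

Work:
Best responses:
  P1 vs X: payoffs [0, 3] → best response B (payoff 3)
  P1 vs Y: payoffs [2, 0] → best response A (payoff 2)
  P2 vs A: payoffs [0, 0] → best response X/Y (payoff 0)
  P2 vs B: payoffs [0, 2] → best response Y (payoff 2)
Mutual best responses: (A,Y) → Nash equilibria.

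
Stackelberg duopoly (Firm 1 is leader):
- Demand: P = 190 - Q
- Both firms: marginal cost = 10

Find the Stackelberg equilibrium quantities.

q₁* (leader) = 90.0, q₂* (follower) = 45.0

Work:
Follower's reaction: q₂ = (a - c - q₁)/2
Leader substitutes: π₁ = q₁·(a - q₁ - (a-c-q₁)/2 - c)
FOC: q₁* = (190 - 10)/2 = 90.00
Then: q₂* = (190 - 10 - 90.0)/2 = 45.00
Leader has first-mover advantage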